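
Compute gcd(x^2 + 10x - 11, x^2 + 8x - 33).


Factor each:
  x^2 + 10x - 11 = (x + 11)(x - 1)
  x^2 + 8x - 33 = (x + 11)(x - 3)
Common monic factor: x + 11


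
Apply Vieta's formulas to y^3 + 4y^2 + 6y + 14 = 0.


Monic cubic y^3+by^2+cy+d=0: sum=-b, pairwise sum=c, product=-d.
b=4, c=6, d=14
r1+r2+r3 = -4
r1r2+r1r3+r2r3 = 6
r1r2r3 = -14


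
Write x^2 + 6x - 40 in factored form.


Roots satisfy r1 + r2 = -b/a = -6 and r1*r2 = c/a = -40.
So r1 = -10, r2 = 4.
x^2 + 6x - 40 = (x - r1)(x - r2) = (x + 10)(x - 4)


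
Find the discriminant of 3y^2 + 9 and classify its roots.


D = b^2 - 4ac = (0)^2 - 4(3)(9) = 0 - 108 = -108
Since D < 0: two complex conjugate roots (no real roots)


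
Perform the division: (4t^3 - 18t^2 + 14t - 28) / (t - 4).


(4t^3 - 18t^2 + 14t - 28) / (t - 4)
Step 1: 4t^2 * (t - 4) = 4t^3 - 16t^2; subtract.
Step 2: -2t * (t - 4) = -2t^2 + 8t; subtract.
Step 3: 6 * (t - 4) = 6t - 24; subtract.
Quotient: 4t^2 - 2t + 6, Remainder: -4


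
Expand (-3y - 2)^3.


Expand (-3y - 2)^3 by repeated multiplication:
  (-3y - 2)^2 = 9y^2 + 12y + 4
= -27y^3 - 54y^2 - 36y - 8


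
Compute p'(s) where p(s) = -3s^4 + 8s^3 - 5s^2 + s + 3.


Apply the power rule term by term:
  d/ds(-3s^4) = -12s^3
  d/ds(8s^3) = 24s^2
  d/ds(-5s^2) = -10s
  d/ds(s) = 1
  d/ds(3) = 0
p'(s) = -12s^3 + 24s^2 - 10s + 1


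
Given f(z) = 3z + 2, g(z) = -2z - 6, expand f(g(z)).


Substitute g(z) into f:
f(g(z)) = 3*(-2z - 6) + 2
Expand and combine: -6z - 16


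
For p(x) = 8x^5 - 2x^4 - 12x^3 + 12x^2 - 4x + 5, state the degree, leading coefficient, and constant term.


Highest power of x is 5, with coefficient 8. Constant term is 5.
Degree = 5, leading coefficient = 8, constant term = 5


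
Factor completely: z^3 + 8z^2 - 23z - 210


Try integer roots (divisors of -210). z=-7: p(-7)=0.
Divide out (z + 7): quotient is z^2 + z - 30.
Factor the quadratic: (z - 5)(z + 6)
Result: (z + 7)(z - 5)(z + 6)


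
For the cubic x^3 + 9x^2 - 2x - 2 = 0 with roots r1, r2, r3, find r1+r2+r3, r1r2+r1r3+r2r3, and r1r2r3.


Monic cubic x^3+bx^2+cx+d=0: sum=-b, pairwise sum=c, product=-d.
b=9, c=-2, d=-2
r1+r2+r3 = -9
r1r2+r1r3+r2r3 = -2
r1r2r3 = 2


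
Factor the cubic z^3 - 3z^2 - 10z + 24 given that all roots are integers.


Try integer roots (divisors of 24). z=-3: p(-3)=0.
Divide out (z + 3): quotient is z^2 - 6z + 8.
Factor the quadratic: (z - 4)(z - 2)
Result: (z + 3)(z - 4)(z - 2)


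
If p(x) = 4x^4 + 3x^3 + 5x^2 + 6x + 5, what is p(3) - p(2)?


p(3) = 473
p(2) = 125
p(3) - p(2) = 473 - 125 = 348


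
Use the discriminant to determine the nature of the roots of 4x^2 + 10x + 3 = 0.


D = b^2 - 4ac = (10)^2 - 4(4)(3) = 100 - 48 = 52
Since D > 0: two distinct irrational roots


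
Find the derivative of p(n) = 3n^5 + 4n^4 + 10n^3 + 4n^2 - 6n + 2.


Apply the power rule term by term:
  d/dn(3n^5) = 15n^4
  d/dn(4n^4) = 16n^3
  d/dn(10n^3) = 30n^2
  d/dn(4n^2) = 8n
  d/dn(-6n) = -6
  d/dn(2) = 0
p'(n) = 15n^4 + 16n^3 + 30n^2 + 8n - 6


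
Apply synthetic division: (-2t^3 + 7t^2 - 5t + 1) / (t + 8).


Synthetic division with c = -8. Coefficients: -2, 7, -5, 1
Bring down -2.
  -2 * -8 = 16; 16 + 7 = 23
  23 * -8 = -184; -184 - 5 = -189
  -189 * -8 = 1512; 1512 + 1 = 1513
Quotient: -2t^2 + 23t - 189, Remainder: 1513


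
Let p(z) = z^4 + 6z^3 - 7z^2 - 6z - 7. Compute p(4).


Using direct substitution:
  1 * (4)^4 = 256
  6 * (4)^3 = 384
  -7 * (4)^2 = -112
  -6 * (4)^1 = -24
  constant: -7
Sum = 256 + 384 - 112 - 24 - 7 = 497


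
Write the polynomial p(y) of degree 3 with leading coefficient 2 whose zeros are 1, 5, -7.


p(y) = 2(y - 1)(y - 5)(y + 7)
Expand: 2y^3 + 2y^2 - 74y + 70


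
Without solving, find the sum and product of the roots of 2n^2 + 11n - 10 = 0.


For an^2+bn+c=0: sum = -b/a, product = c/a.
a=2, b=11, c=-10
Sum = -(11)/2 = -11/2
Product = (-10)/2 = -5


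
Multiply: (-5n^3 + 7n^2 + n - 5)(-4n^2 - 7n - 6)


Distribute each term of the first polynomial:
  (-5n^3)(-4n^2 - 7n - 6) = 20n^5 + 35n^4 + 30n^3
  (7n^2)(-4n^2 - 7n - 6) = -28n^4 - 49n^3 - 42n^2
  (n)(-4n^2 - 7n - 6) = -4n^3 - 7n^2 - 6n
  (-5)(-4n^2 - 7n - 6) = 20n^2 + 35n + 30
Sum: 20n^5 + 7n^4 - 23n^3 - 29n^2 + 29n + 30


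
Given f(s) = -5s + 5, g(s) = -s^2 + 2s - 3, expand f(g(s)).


Substitute g(s) into f:
f(g(s)) = -5*(-s^2 + 2s - 3) + 5
Expand and combine: 5s^2 - 10s + 20


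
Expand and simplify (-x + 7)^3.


Expand (-x + 7)^3 by repeated multiplication:
  (-x + 7)^2 = x^2 - 14x + 49
= -x^3 + 21x^2 - 147x + 343


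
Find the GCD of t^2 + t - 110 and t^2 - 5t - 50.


Factor each:
  t^2 + t - 110 = (t - 10)(t + 11)
  t^2 - 5t - 50 = (t - 10)(t + 5)
Common monic factor: t - 10


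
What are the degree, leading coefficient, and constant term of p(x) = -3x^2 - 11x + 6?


Highest power of x is 2, with coefficient -3. Constant term is 6.
Degree = 2, leading coefficient = -3, constant term = 6


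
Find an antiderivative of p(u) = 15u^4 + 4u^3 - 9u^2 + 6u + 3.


Reverse power rule on each term:
  ∫ 15u^4 du = 3u^5
  ∫ 4u^3 du = u^4
  ∫ -9u^2 du = -3u^3
  ∫ 6u du = 3u^2
  ∫ 3 du = 3u
F(u) = 3u^5 + u^4 - 3u^3 + 3u^2 + 3u + C


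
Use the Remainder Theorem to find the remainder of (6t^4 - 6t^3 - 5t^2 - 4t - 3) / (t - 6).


By the Remainder Theorem, the remainder equals p(6):
  6*(6)^4 = 7776
  -6*(6)^3 = -1296
  -5*(6)^2 = -180
  -4*(6)^1 = -24
  constant: -3
Sum: 7776 - 1296 - 180 - 24 - 3 = 6273


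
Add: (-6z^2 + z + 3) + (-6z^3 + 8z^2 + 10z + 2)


Align terms by degree and add:
  -6z^2 + z + 3
  -6z^3 + 8z^2 + 10z + 2
= -6z^3 + 2z^2 + 11z + 5


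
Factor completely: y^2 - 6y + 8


Roots satisfy r1 + r2 = -b/a = 6 and r1*r2 = c/a = 8.
So r1 = 2, r2 = 4.
y^2 - 6y + 8 = (y - r1)(y - r2) = (y - 2)(y - 4)


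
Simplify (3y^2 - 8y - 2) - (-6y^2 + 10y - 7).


Distribute the minus sign:
  (3y^2 - 8y - 2)
- (-6y^2 + 10y - 7)
Negate second polynomial: 6y^2 - 10y + 7
Add: 9y^2 - 18y + 5


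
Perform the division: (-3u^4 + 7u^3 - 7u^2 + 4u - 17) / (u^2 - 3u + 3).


(-3u^4 + 7u^3 - 7u^2 + 4u - 17) / (u^2 - 3u + 3)
Step 1: -3u^2 * (u^2 - 3u + 3) = -3u^4 + 9u^3 - 9u^2; subtract.
Step 2: -2u * (u^2 - 3u + 3) = -2u^3 + 6u^2 - 6u; subtract.
Step 3: -4 * (u^2 - 3u + 3) = -4u^2 + 12u - 12; subtract.
Quotient: -3u^2 - 2u - 4, Remainder: -2u - 5


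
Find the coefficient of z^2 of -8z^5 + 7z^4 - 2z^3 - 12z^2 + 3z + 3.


Read off the coefficient of z^2: -12


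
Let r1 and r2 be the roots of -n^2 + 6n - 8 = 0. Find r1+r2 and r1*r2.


For an^2+bn+c=0: sum = -b/a, product = c/a.
a=-1, b=6, c=-8
Sum = -(6)/-1 = 6
Product = (-8)/-1 = 8


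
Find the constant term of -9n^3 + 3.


Read off the constant term: 3


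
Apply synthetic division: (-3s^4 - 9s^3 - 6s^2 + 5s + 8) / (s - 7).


Synthetic division with c = 7. Coefficients: -3, -9, -6, 5, 8
Bring down -3.
  -3 * 7 = -21; -21 - 9 = -30
  -30 * 7 = -210; -210 - 6 = -216
  -216 * 7 = -1512; -1512 + 5 = -1507
  -1507 * 7 = -10549; -10549 + 8 = -10541
Quotient: -3s^3 - 30s^2 - 216s - 1507, Remainder: -10541


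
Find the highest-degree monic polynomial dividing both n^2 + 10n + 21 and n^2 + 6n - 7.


Factor each:
  n^2 + 10n + 21 = (n + 7)(n + 3)
  n^2 + 6n - 7 = (n + 7)(n - 1)
Common monic factor: n + 7


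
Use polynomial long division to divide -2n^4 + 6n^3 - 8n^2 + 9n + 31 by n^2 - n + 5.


(-2n^4 + 6n^3 - 8n^2 + 9n + 31) / (n^2 - n + 5)
Step 1: -2n^2 * (n^2 - n + 5) = -2n^4 + 2n^3 - 10n^2; subtract.
Step 2: 4n * (n^2 - n + 5) = 4n^3 - 4n^2 + 20n; subtract.
Step 3: 6 * (n^2 - n + 5) = 6n^2 - 6n + 30; subtract.
Quotient: -2n^2 + 4n + 6, Remainder: -5n + 1


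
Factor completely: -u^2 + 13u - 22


Roots satisfy r1 + r2 = -b/a = 13 and r1*r2 = c/a = 22.
So r1 = 2, r2 = 11.
-u^2 + 13u - 22 = -(u - r1)(u - r2) = -(u - 2)(u - 11)


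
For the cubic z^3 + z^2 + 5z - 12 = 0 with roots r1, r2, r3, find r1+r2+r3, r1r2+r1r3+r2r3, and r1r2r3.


Monic cubic z^3+bz^2+cz+d=0: sum=-b, pairwise sum=c, product=-d.
b=1, c=5, d=-12
r1+r2+r3 = -1
r1r2+r1r3+r2r3 = 5
r1r2r3 = 12


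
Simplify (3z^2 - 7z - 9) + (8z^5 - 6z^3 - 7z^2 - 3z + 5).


Align terms by degree and add:
  3z^2 - 7z - 9
+ 8z^5 - 6z^3 - 7z^2 - 3z + 5
= 8z^5 - 6z^3 - 4z^2 - 10z - 4


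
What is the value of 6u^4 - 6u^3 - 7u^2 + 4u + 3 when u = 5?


Using direct substitution:
  6 * (5)^4 = 3750
  -6 * (5)^3 = -750
  -7 * (5)^2 = -175
  4 * (5)^1 = 20
  constant: 3
Sum = 3750 - 750 - 175 + 20 + 3 = 2848


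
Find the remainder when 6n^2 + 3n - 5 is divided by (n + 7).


By the Remainder Theorem, the remainder equals p(-7):
  6*(-7)^2 = 294
  3*(-7)^1 = -21
  constant: -5
Sum: 294 - 21 - 5 = 268


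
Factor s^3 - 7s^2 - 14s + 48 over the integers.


Try integer roots (divisors of 48). s=8: p(8)=0.
Divide out (s - 8): quotient is s^2 + s - 6.
Factor the quadratic: (s + 3)(s - 2)
Result: (s - 8)(s + 3)(s - 2)


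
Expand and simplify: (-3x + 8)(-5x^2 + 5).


Distribute each term of the first polynomial:
  (-3x)(-5x^2 + 5) = 15x^3 - 15x
  (8)(-5x^2 + 5) = -40x^2 + 40
Sum: 15x^3 - 40x^2 - 15x + 40


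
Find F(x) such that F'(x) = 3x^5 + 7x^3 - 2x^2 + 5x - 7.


Reverse power rule on each term:
  ∫ 3x^5 dx = (1/2)x^6
  ∫ 7x^3 dx = (7/4)x^4
  ∫ -2x^2 dx = -(2/3)x^3
  ∫ 5x dx = (5/2)x^2
  ∫ -7 dx = -7x
F(x) = (1/2)x^6 + (7/4)x^4 - (2/3)x^3 + (5/2)x^2 - 7x + C


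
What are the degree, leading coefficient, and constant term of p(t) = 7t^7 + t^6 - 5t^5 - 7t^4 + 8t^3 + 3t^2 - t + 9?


Highest power of t is 7, with coefficient 7. Constant term is 9.
Degree = 7, leading coefficient = 7, constant term = 9


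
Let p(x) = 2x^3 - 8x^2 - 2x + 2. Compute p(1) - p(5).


p(1) = -6
p(5) = 42
p(1) - p(5) = -6 - 42 = -48


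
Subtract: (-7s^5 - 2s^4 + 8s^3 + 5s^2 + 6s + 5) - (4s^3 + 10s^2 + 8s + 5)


Distribute the minus sign:
  (-7s^5 - 2s^4 + 8s^3 + 5s^2 + 6s + 5)
- (4s^3 + 10s^2 + 8s + 5)
Negate second polynomial: -4s^3 - 10s^2 - 8s - 5
Add: -7s^5 - 2s^4 + 4s^3 - 5s^2 - 2s


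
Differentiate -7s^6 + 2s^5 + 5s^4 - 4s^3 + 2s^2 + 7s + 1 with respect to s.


Apply the power rule term by term:
  d/ds(-7s^6) = -42s^5
  d/ds(2s^5) = 10s^4
  d/ds(5s^4) = 20s^3
  d/ds(-4s^3) = -12s^2
  d/ds(2s^2) = 4s
  d/ds(7s) = 7
  d/ds(1) = 0
p'(s) = -42s^5 + 10s^4 + 20s^3 - 12s^2 + 4s + 7


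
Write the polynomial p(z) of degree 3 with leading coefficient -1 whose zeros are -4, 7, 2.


p(z) = -(z + 4)(z - 7)(z - 2)
Expand: -z^3 + 5z^2 + 22z - 56


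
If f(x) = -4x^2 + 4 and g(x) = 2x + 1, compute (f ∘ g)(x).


Substitute g(x) into f:
f(g(x)) = -4*(2x + 1)^2 + 4
(2x + 1)^2 = 4x^2 + 4x + 1
Expand and combine: -16x^2 - 16x


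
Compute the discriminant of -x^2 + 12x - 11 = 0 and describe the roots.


D = b^2 - 4ac = (12)^2 - 4(-1)(-11) = 144 - 44 = 100
Since D > 0: two distinct rational roots


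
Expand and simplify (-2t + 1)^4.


Expand (-2t + 1)^4 by repeated multiplication:
  (-2t + 1)^2 = 4t^2 - 4t + 1
  (-2t + 1)^3 = -8t^3 + 12t^2 - 6t + 1
= 16t^4 - 32t^3 + 24t^2 - 8t + 1


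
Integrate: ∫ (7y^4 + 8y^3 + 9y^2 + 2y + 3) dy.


Reverse power rule on each term:
  ∫ 7y^4 dy = (7/5)y^5
  ∫ 8y^3 dy = 2y^4
  ∫ 9y^2 dy = 3y^3
  ∫ 2y dy = y^2
  ∫ 3 dy = 3y
F(y) = (7/5)y^5 + 2y^4 + 3y^3 + y^2 + 3y + C


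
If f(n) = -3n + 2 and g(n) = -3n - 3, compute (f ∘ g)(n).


Substitute g(n) into f:
f(g(n)) = -3*(-3n - 3) + 2
Expand and combine: 9n + 11


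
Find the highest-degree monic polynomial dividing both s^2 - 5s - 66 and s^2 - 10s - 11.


Factor each:
  s^2 - 5s - 66 = (s - 11)(s + 6)
  s^2 - 10s - 11 = (s - 11)(s + 1)
Common monic factor: s - 11


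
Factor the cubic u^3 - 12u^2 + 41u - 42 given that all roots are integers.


Try integer roots (divisors of -42). u=2: p(2)=0.
Divide out (u - 2): quotient is u^2 - 10u + 21.
Factor the quadratic: (u - 3)(u - 7)
Result: (u - 2)(u - 3)(u - 7)


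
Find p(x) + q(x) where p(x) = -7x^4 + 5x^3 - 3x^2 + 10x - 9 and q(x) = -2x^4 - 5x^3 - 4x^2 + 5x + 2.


Align terms by degree and add:
  -7x^4 + 5x^3 - 3x^2 + 10x - 9
  -2x^4 - 5x^3 - 4x^2 + 5x + 2
= -9x^4 - 7x^2 + 15x - 7


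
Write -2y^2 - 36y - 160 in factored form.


Roots satisfy r1 + r2 = -b/a = -18 and r1*r2 = c/a = 80.
So r1 = -10, r2 = -8.
-2y^2 - 36y - 160 = -2(y - r1)(y - r2) = -2(y + 10)(y + 8)


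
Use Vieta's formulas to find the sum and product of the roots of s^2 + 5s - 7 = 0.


For as^2+bs+c=0: sum = -b/a, product = c/a.
a=1, b=5, c=-7
Sum = -(5)/1 = -5
Product = (-7)/1 = -7


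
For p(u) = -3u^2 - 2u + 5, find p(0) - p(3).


p(0) = 5
p(3) = -28
p(0) - p(3) = 5 + 28 = 33


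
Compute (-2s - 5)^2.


Expand (-2s - 5)^2 by repeated multiplication:
= 4s^2 + 20s + 25


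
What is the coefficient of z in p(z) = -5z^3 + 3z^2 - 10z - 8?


Read off the coefficient of z: -10


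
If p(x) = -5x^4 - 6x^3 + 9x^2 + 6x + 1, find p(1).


Using direct substitution:
  -5 * (1)^4 = -5
  -6 * (1)^3 = -6
  9 * (1)^2 = 9
  6 * (1)^1 = 6
  constant: 1
Sum = -5 - 6 + 9 + 6 + 1 = 5


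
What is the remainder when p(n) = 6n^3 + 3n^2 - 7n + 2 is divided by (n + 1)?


By the Remainder Theorem, the remainder equals p(-1):
  6*(-1)^3 = -6
  3*(-1)^2 = 3
  -7*(-1)^1 = 7
  constant: 2
Sum: -6 + 3 + 7 + 2 = 6


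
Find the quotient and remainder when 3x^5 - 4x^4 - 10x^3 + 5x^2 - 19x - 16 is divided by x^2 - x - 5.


(3x^5 - 4x^4 - 10x^3 + 5x^2 - 19x - 16) / (x^2 - x - 5)
Step 1: 3x^3 * (x^2 - x - 5) = 3x^5 - 3x^4 - 15x^3; subtract.
Step 2: -x^2 * (x^2 - x - 5) = -x^4 + x^3 + 5x^2; subtract.
Step 3: 4x * (x^2 - x - 5) = 4x^3 - 4x^2 - 20x; subtract.
Step 4: 4 * (x^2 - x - 5) = 4x^2 - 4x - 20; subtract.
Quotient: 3x^3 - x^2 + 4x + 4, Remainder: 5x + 4


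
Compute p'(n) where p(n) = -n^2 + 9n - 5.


Apply the power rule term by term:
  d/dn(-n^2) = -2n
  d/dn(9n) = 9
  d/dn(-5) = 0
p'(n) = -2n + 9


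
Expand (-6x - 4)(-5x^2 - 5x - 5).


Distribute each term of the first polynomial:
  (-6x)(-5x^2 - 5x - 5) = 30x^3 + 30x^2 + 30x
  (-4)(-5x^2 - 5x - 5) = 20x^2 + 20x + 20
Sum: 30x^3 + 50x^2 + 50x + 20


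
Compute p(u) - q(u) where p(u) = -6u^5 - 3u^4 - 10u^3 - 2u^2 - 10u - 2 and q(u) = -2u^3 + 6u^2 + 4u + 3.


Distribute the minus sign:
  (-6u^5 - 3u^4 - 10u^3 - 2u^2 - 10u - 2)
- (-2u^3 + 6u^2 + 4u + 3)
Negate second polynomial: 2u^3 - 6u^2 - 4u - 3
Add: -6u^5 - 3u^4 - 8u^3 - 8u^2 - 14u - 5


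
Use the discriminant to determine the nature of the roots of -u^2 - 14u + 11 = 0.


D = b^2 - 4ac = (-14)^2 - 4(-1)(11) = 196 + 44 = 240
Since D > 0: two distinct irrational roots


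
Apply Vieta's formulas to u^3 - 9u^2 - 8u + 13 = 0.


Monic cubic u^3+bu^2+cu+d=0: sum=-b, pairwise sum=c, product=-d.
b=-9, c=-8, d=13
r1+r2+r3 = 9
r1r2+r1r3+r2r3 = -8
r1r2r3 = -13


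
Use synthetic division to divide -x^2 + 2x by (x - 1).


Synthetic division with c = 1. Coefficients: -1, 2, 0
Bring down -1.
  -1 * 1 = -1; -1 + 2 = 1
  1 * 1 = 1; 1 + 0 = 1
Quotient: -x + 1, Remainder: 1


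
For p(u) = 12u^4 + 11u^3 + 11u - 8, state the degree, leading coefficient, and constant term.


Highest power of u is 4, with coefficient 12. Constant term is -8.
Degree = 4, leading coefficient = 12, constant term = -8


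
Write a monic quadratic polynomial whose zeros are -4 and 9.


p(z) = (z + 4)(z - 9)
Expand: z^2 - 5z - 36


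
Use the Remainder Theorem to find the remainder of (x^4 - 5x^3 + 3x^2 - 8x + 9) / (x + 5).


By the Remainder Theorem, the remainder equals p(-5):
  1*(-5)^4 = 625
  -5*(-5)^3 = 625
  3*(-5)^2 = 75
  -8*(-5)^1 = 40
  constant: 9
Sum: 625 + 625 + 75 + 40 + 9 = 1374


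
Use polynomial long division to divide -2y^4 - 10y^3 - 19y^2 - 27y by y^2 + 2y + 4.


(-2y^4 - 10y^3 - 19y^2 - 27y) / (y^2 + 2y + 4)
Step 1: -2y^2 * (y^2 + 2y + 4) = -2y^4 - 4y^3 - 8y^2; subtract.
Step 2: -6y * (y^2 + 2y + 4) = -6y^3 - 12y^2 - 24y; subtract.
Step 3: 1 * (y^2 + 2y + 4) = y^2 + 2y + 4; subtract.
Quotient: -2y^2 - 6y + 1, Remainder: -5y - 4


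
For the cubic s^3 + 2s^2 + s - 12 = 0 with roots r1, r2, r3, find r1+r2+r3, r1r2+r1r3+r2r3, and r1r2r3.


Monic cubic s^3+bs^2+cs+d=0: sum=-b, pairwise sum=c, product=-d.
b=2, c=1, d=-12
r1+r2+r3 = -2
r1r2+r1r3+r2r3 = 1
r1r2r3 = 12


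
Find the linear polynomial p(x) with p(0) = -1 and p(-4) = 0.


p(x) = mx + b. Using p(0)=-1, p(-4)=0:
m = (-1)/(0 + 4) = -1/4 = -1/4
b = -1 - m*(0) = -1 = -1
p(x) = -(1/4)x - 1


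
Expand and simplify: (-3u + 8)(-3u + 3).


Distribute each term of the first polynomial:
  (-3u)(-3u + 3) = 9u^2 - 9u
  (8)(-3u + 3) = -24u + 24
Sum: 9u^2 - 33u + 24


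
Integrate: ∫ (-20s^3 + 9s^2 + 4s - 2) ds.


Reverse power rule on each term:
  ∫ -20s^3 ds = -5s^4
  ∫ 9s^2 ds = 3s^3
  ∫ 4s ds = 2s^2
  ∫ -2 ds = -2s
F(s) = -5s^4 + 3s^3 + 2s^2 - 2s + C


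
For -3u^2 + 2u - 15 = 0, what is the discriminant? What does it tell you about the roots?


D = b^2 - 4ac = (2)^2 - 4(-3)(-15) = 4 - 180 = -176
Since D < 0: two complex conjugate roots (no real roots)


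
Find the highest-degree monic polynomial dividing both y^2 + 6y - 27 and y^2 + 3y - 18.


Factor each:
  y^2 + 6y - 27 = (y - 3)(y + 9)
  y^2 + 3y - 18 = (y - 3)(y + 6)
Common monic factor: y - 3


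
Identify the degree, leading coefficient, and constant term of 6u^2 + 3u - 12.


Highest power of u is 2, with coefficient 6. Constant term is -12.
Degree = 2, leading coefficient = 6, constant term = -12


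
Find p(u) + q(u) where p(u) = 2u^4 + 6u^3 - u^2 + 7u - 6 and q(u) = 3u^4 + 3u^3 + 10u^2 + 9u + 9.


Align terms by degree and add:
  2u^4 + 6u^3 - u^2 + 7u - 6
+ 3u^4 + 3u^3 + 10u^2 + 9u + 9
= 5u^4 + 9u^3 + 9u^2 + 16u + 3


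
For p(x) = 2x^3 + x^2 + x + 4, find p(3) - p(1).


p(3) = 70
p(1) = 8
p(3) - p(1) = 70 - 8 = 62


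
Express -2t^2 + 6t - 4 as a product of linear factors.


Roots satisfy r1 + r2 = -b/a = 3 and r1*r2 = c/a = 2.
So r1 = 1, r2 = 2.
-2t^2 + 6t - 4 = -2(t - r1)(t - r2) = -2(t - 1)(t - 2)


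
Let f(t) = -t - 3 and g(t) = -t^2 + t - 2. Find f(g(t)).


Substitute g(t) into f:
f(g(t)) = -1*(-t^2 + t - 2) + (-3)
Expand and combine: t^2 - t - 1


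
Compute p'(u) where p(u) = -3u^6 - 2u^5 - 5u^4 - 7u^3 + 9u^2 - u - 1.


Apply the power rule term by term:
  d/du(-3u^6) = -18u^5
  d/du(-2u^5) = -10u^4
  d/du(-5u^4) = -20u^3
  d/du(-7u^3) = -21u^2
  d/du(9u^2) = 18u
  d/du(-u) = -1
  d/du(-1) = 0
p'(u) = -18u^5 - 10u^4 - 20u^3 - 21u^2 + 18u - 1


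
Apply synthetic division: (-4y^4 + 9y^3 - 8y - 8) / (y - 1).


Synthetic division with c = 1. Coefficients: -4, 9, 0, -8, -8
Bring down -4.
  -4 * 1 = -4; -4 + 9 = 5
  5 * 1 = 5; 5 + 0 = 5
  5 * 1 = 5; 5 - 8 = -3
  -3 * 1 = -3; -3 - 8 = -11
Quotient: -4y^3 + 5y^2 + 5y - 3, Remainder: -11


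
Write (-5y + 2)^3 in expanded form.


Expand (-5y + 2)^3 by repeated multiplication:
  (-5y + 2)^2 = 25y^2 - 20y + 4
= -125y^3 + 150y^2 - 60y + 8


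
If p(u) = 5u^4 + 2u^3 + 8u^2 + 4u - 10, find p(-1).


Using direct substitution:
  5 * (-1)^4 = 5
  2 * (-1)^3 = -2
  8 * (-1)^2 = 8
  4 * (-1)^1 = -4
  constant: -10
Sum = 5 - 2 + 8 - 4 - 10 = -3


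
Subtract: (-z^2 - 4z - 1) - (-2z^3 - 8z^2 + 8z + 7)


Distribute the minus sign:
  (-z^2 - 4z - 1)
- (-2z^3 - 8z^2 + 8z + 7)
Negate second polynomial: 2z^3 + 8z^2 - 8z - 7
Add: 2z^3 + 7z^2 - 12z - 8


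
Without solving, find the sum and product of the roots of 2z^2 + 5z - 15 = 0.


For az^2+bz+c=0: sum = -b/a, product = c/a.
a=2, b=5, c=-15
Sum = -(5)/2 = -5/2
Product = (-15)/2 = -15/2


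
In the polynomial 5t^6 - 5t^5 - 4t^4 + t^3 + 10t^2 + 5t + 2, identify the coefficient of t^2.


Read off the coefficient of t^2: 10


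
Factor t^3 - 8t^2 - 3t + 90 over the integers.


Try integer roots (divisors of 90). t=-3: p(-3)=0.
Divide out (t + 3): quotient is t^2 - 11t + 30.
Factor the quadratic: (t - 6)(t - 5)
Result: (t + 3)(t - 6)(t - 5)


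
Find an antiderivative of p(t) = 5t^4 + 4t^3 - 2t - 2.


Reverse power rule on each term:
  ∫ 5t^4 dt = t^5
  ∫ 4t^3 dt = t^4
  ∫ -2t dt = -t^2
  ∫ -2 dt = -2t
F(t) = t^5 + t^4 - t^2 - 2t + C


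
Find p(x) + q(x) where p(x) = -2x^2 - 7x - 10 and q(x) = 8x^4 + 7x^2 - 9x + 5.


Align terms by degree and add:
  -2x^2 - 7x - 10
+ 8x^4 + 7x^2 - 9x + 5
= 8x^4 + 5x^2 - 16x - 5


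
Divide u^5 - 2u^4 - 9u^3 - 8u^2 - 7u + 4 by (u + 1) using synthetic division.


Synthetic division with c = -1. Coefficients: 1, -2, -9, -8, -7, 4
Bring down 1.
  1 * -1 = -1; -1 - 2 = -3
  -3 * -1 = 3; 3 - 9 = -6
  -6 * -1 = 6; 6 - 8 = -2
  -2 * -1 = 2; 2 - 7 = -5
  -5 * -1 = 5; 5 + 4 = 9
Quotient: u^4 - 3u^3 - 6u^2 - 2u - 5, Remainder: 9


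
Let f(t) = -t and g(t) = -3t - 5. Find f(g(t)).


Substitute g(t) into f:
f(g(t)) = -1*(-3t - 5)
Expand and combine: 3t + 5


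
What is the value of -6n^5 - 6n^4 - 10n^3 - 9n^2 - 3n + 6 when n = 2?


Using direct substitution:
  -6 * (2)^5 = -192
  -6 * (2)^4 = -96
  -10 * (2)^3 = -80
  -9 * (2)^2 = -36
  -3 * (2)^1 = -6
  constant: 6
Sum = -192 - 96 - 80 - 36 - 6 + 6 = -404


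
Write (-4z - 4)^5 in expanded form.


Expand (-4z - 4)^5 by repeated multiplication:
  (-4z - 4)^2 = 16z^2 + 32z + 16
  (-4z - 4)^3 = -64z^3 - 192z^2 - 192z - 64
  (-4z - 4)^4 = 256z^4 + 1024z^3 + 1536z^2 + 1024z + 256
= -1024z^5 - 5120z^4 - 10240z^3 - 10240z^2 - 5120z - 1024


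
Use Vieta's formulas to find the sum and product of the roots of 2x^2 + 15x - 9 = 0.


For ax^2+bx+c=0: sum = -b/a, product = c/a.
a=2, b=15, c=-9
Sum = -(15)/2 = -15/2
Product = (-9)/2 = -9/2


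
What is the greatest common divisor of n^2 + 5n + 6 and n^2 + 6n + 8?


Factor each:
  n^2 + 5n + 6 = (n + 2)(n + 3)
  n^2 + 6n + 8 = (n + 2)(n + 4)
Common monic factor: n + 2


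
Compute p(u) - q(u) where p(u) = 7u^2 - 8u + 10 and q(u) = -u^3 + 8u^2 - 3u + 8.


Distribute the minus sign:
  (7u^2 - 8u + 10)
- (-u^3 + 8u^2 - 3u + 8)
Negate second polynomial: u^3 - 8u^2 + 3u - 8
Add: u^3 - u^2 - 5u + 2


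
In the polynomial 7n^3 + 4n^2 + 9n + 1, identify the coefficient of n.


Read off the coefficient of n: 9


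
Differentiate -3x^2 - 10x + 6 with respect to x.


Apply the power rule term by term:
  d/dx(-3x^2) = -6x
  d/dx(-10x) = -10
  d/dx(6) = 0
p'(x) = -6x - 10


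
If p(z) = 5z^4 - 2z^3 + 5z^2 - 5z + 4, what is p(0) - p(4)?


p(0) = 4
p(4) = 1216
p(0) - p(4) = 4 - 1216 = -1212


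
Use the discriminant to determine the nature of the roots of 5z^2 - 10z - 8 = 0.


D = b^2 - 4ac = (-10)^2 - 4(5)(-8) = 100 + 160 = 260
Since D > 0: two distinct irrational roots


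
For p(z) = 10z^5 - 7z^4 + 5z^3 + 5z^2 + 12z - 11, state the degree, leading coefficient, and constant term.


Highest power of z is 5, with coefficient 10. Constant term is -11.
Degree = 5, leading coefficient = 10, constant term = -11


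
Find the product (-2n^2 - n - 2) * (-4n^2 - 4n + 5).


Distribute each term of the first polynomial:
  (-2n^2)(-4n^2 - 4n + 5) = 8n^4 + 8n^3 - 10n^2
  (-n)(-4n^2 - 4n + 5) = 4n^3 + 4n^2 - 5n
  (-2)(-4n^2 - 4n + 5) = 8n^2 + 8n - 10
Sum: 8n^4 + 12n^3 + 2n^2 + 3n - 10


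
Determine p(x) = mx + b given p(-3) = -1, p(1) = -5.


p(x) = mx + b. Using p(-3)=-1, p(1)=-5:
m = (-1 + 5)/(-3 - 1) = 4/-4 = -1
b = -1 - m*(-3) = -1 - 3 = -4
p(x) = -x - 4


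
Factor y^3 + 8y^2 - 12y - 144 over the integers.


Try integer roots (divisors of -144). y=-6: p(-6)=0.
Divide out (y + 6): quotient is y^2 + 2y - 24.
Factor the quadratic: (y + 6)(y - 4)
Result: (y + 6)(y + 6)(y - 4)


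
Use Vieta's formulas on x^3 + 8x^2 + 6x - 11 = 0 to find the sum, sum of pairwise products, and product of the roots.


Monic cubic x^3+bx^2+cx+d=0: sum=-b, pairwise sum=c, product=-d.
b=8, c=6, d=-11
r1+r2+r3 = -8
r1r2+r1r3+r2r3 = 6
r1r2r3 = 11


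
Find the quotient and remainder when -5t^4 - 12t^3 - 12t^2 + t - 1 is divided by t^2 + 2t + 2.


(-5t^4 - 12t^3 - 12t^2 + t - 1) / (t^2 + 2t + 2)
Step 1: -5t^2 * (t^2 + 2t + 2) = -5t^4 - 10t^3 - 10t^2; subtract.
Step 2: -2t * (t^2 + 2t + 2) = -2t^3 - 4t^2 - 4t; subtract.
Step 3: 2 * (t^2 + 2t + 2) = 2t^2 + 4t + 4; subtract.
Quotient: -5t^2 - 2t + 2, Remainder: t - 5


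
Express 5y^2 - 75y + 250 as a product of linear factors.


Roots satisfy r1 + r2 = -b/a = 15 and r1*r2 = c/a = 50.
So r1 = 5, r2 = 10.
5y^2 - 75y + 250 = 5(y - r1)(y - r2) = 5(y - 5)(y - 10)


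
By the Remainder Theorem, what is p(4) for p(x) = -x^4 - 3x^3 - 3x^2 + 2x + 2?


By the Remainder Theorem, the remainder equals p(4):
  -1*(4)^4 = -256
  -3*(4)^3 = -192
  -3*(4)^2 = -48
  2*(4)^1 = 8
  constant: 2
Sum: -256 - 192 - 48 + 8 + 2 = -486


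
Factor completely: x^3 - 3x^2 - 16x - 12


Try integer roots (divisors of -12). x=-1: p(-1)=0.
Divide out (x + 1): quotient is x^2 - 4x - 12.
Factor the quadratic: (x - 6)(x + 2)
Result: (x + 1)(x - 6)(x + 2)


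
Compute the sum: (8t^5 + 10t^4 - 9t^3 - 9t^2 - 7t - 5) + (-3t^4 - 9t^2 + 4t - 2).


Align terms by degree and add:
  8t^5 + 10t^4 - 9t^3 - 9t^2 - 7t - 5
  -3t^4 - 9t^2 + 4t - 2
= 8t^5 + 7t^4 - 9t^3 - 18t^2 - 3t - 7


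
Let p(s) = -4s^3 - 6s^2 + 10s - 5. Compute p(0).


Using direct substitution:
  -4 * (0)^3 = 0
  -6 * (0)^2 = 0
  10 * (0)^1 = 0
  constant: -5
Sum = 0 + 0 + 0 - 5 = -5


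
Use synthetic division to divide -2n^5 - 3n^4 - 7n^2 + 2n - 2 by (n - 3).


Synthetic division with c = 3. Coefficients: -2, -3, 0, -7, 2, -2
Bring down -2.
  -2 * 3 = -6; -6 - 3 = -9
  -9 * 3 = -27; -27 + 0 = -27
  -27 * 3 = -81; -81 - 7 = -88
  -88 * 3 = -264; -264 + 2 = -262
  -262 * 3 = -786; -786 - 2 = -788
Quotient: -2n^4 - 9n^3 - 27n^2 - 88n - 262, Remainder: -788


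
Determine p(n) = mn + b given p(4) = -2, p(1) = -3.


p(n) = mn + b. Using p(4)=-2, p(1)=-3:
m = (-2 + 3)/(4 - 1) = 1/3 = 1/3
b = -2 - m*(4) = -2 - 4/3 = -10/3
p(n) = (1/3)n - (10/3)


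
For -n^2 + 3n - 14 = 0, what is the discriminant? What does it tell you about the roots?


D = b^2 - 4ac = (3)^2 - 4(-1)(-14) = 9 - 56 = -47
Since D < 0: two complex conjugate roots (no real roots)


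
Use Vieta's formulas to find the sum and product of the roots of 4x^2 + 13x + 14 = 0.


For ax^2+bx+c=0: sum = -b/a, product = c/a.
a=4, b=13, c=14
Sum = -(13)/4 = -13/4
Product = (14)/4 = 7/2


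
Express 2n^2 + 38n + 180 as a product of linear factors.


Roots satisfy r1 + r2 = -b/a = -19 and r1*r2 = c/a = 90.
So r1 = -9, r2 = -10.
2n^2 + 38n + 180 = 2(n - r1)(n - r2) = 2(n + 9)(n + 10)


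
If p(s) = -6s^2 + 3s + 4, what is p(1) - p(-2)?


p(1) = 1
p(-2) = -26
p(1) - p(-2) = 1 + 26 = 27


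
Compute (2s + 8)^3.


Expand (2s + 8)^3 by repeated multiplication:
  (2s + 8)^2 = 4s^2 + 32s + 64
= 8s^3 + 96s^2 + 384s + 512


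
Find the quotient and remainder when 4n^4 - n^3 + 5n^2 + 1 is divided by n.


(4n^4 - n^3 + 5n^2 + 1) / (n)
Step 1: 4n^3 * (n) = 4n^4; subtract.
Step 2: -n^2 * (n) = -n^3; subtract.
Step 3: 5n * (n) = 5n^2; subtract.
Step 4: 0 * (n) = 0; subtract.
Quotient: 4n^3 - n^2 + 5n, Remainder: 1


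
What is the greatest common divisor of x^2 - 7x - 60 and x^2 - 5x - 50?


Factor each:
  x^2 - 7x - 60 = (x + 5)(x - 12)
  x^2 - 5x - 50 = (x + 5)(x - 10)
Common monic factor: x + 5


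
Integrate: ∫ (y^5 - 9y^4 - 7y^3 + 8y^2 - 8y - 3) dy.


Reverse power rule on each term:
  ∫ y^5 dy = (1/6)y^6
  ∫ -9y^4 dy = -(9/5)y^5
  ∫ -7y^3 dy = -(7/4)y^4
  ∫ 8y^2 dy = (8/3)y^3
  ∫ -8y dy = -4y^2
  ∫ -3 dy = -3y
F(y) = (1/6)y^6 - (9/5)y^5 - (7/4)y^4 + (8/3)y^3 - 4y^2 - 3y + C


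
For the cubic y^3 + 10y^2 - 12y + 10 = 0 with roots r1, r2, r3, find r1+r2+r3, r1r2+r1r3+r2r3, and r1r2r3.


Monic cubic y^3+by^2+cy+d=0: sum=-b, pairwise sum=c, product=-d.
b=10, c=-12, d=10
r1+r2+r3 = -10
r1r2+r1r3+r2r3 = -12
r1r2r3 = -10


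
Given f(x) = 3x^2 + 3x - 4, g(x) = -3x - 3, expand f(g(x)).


Substitute g(x) into f:
f(g(x)) = 3*(-3x - 3)^2 + 3*(-3x - 3) + (-4)
(-3x - 3)^2 = 9x^2 + 18x + 9
Expand and combine: 27x^2 + 45x + 14


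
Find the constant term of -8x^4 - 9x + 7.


Read off the constant term: 7


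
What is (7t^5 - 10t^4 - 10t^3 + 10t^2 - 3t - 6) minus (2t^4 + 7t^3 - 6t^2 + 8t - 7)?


Distribute the minus sign:
  (7t^5 - 10t^4 - 10t^3 + 10t^2 - 3t - 6)
- (2t^4 + 7t^3 - 6t^2 + 8t - 7)
Negate second polynomial: -2t^4 - 7t^3 + 6t^2 - 8t + 7
Add: 7t^5 - 12t^4 - 17t^3 + 16t^2 - 11t + 1


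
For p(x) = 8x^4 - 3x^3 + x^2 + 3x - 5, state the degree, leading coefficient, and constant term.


Highest power of x is 4, with coefficient 8. Constant term is -5.
Degree = 4, leading coefficient = 8, constant term = -5


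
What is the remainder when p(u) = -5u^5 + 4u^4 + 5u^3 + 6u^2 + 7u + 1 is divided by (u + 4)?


By the Remainder Theorem, the remainder equals p(-4):
  -5*(-4)^5 = 5120
  4*(-4)^4 = 1024
  5*(-4)^3 = -320
  6*(-4)^2 = 96
  7*(-4)^1 = -28
  constant: 1
Sum: 5120 + 1024 - 320 + 96 - 28 + 1 = 5893


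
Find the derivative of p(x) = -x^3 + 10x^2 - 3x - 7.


Apply the power rule term by term:
  d/dx(-x^3) = -3x^2
  d/dx(10x^2) = 20x
  d/dx(-3x) = -3
  d/dx(-7) = 0
p'(x) = -3x^2 + 20x - 3


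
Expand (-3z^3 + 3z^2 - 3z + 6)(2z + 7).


Distribute each term of the first polynomial:
  (-3z^3)(2z + 7) = -6z^4 - 21z^3
  (3z^2)(2z + 7) = 6z^3 + 21z^2
  (-3z)(2z + 7) = -6z^2 - 21z
  (6)(2z + 7) = 12z + 42
Sum: -6z^4 - 15z^3 + 15z^2 - 9z + 42


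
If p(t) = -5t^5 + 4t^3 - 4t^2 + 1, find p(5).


Using direct substitution:
  -5 * (5)^5 = -15625
  0 * (5)^4 = 0
  4 * (5)^3 = 500
  -4 * (5)^2 = -100
  0 * (5)^1 = 0
  constant: 1
Sum = -15625 + 0 + 500 - 100 + 0 + 1 = -15224


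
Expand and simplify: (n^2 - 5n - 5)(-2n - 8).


Distribute each term of the first polynomial:
  (n^2)(-2n - 8) = -2n^3 - 8n^2
  (-5n)(-2n - 8) = 10n^2 + 40n
  (-5)(-2n - 8) = 10n + 40
Sum: -2n^3 + 2n^2 + 50n + 40


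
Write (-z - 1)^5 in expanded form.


Expand (-z - 1)^5 by repeated multiplication:
  (-z - 1)^2 = z^2 + 2z + 1
  (-z - 1)^3 = -z^3 - 3z^2 - 3z - 1
  (-z - 1)^4 = z^4 + 4z^3 + 6z^2 + 4z + 1
= -z^5 - 5z^4 - 10z^3 - 10z^2 - 5z - 1


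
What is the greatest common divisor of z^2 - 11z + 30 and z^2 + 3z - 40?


Factor each:
  z^2 - 11z + 30 = (z - 5)(z - 6)
  z^2 + 3z - 40 = (z - 5)(z + 8)
Common monic factor: z - 5


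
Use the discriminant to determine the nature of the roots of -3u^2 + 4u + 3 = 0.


D = b^2 - 4ac = (4)^2 - 4(-3)(3) = 16 + 36 = 52
Since D > 0: two distinct irrational roots


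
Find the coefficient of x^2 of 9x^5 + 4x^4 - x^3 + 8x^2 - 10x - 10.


Read off the coefficient of x^2: 8


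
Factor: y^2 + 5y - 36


Roots satisfy r1 + r2 = -b/a = -5 and r1*r2 = c/a = -36.
So r1 = -9, r2 = 4.
y^2 + 5y - 36 = (y - r1)(y - r2) = (y + 9)(y - 4)


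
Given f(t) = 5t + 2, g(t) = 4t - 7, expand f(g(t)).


Substitute g(t) into f:
f(g(t)) = 5*(4t - 7) + 2
Expand and combine: 20t - 33


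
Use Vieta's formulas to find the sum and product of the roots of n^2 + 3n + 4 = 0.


For an^2+bn+c=0: sum = -b/a, product = c/a.
a=1, b=3, c=4
Sum = -(3)/1 = -3
Product = (4)/1 = 4


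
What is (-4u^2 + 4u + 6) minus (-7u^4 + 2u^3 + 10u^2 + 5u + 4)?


Distribute the minus sign:
  (-4u^2 + 4u + 6)
- (-7u^4 + 2u^3 + 10u^2 + 5u + 4)
Negate second polynomial: 7u^4 - 2u^3 - 10u^2 - 5u - 4
Add: 7u^4 - 2u^3 - 14u^2 - u + 2


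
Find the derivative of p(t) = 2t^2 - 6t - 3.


Apply the power rule term by term:
  d/dt(2t^2) = 4t
  d/dt(-6t) = -6
  d/dt(-3) = 0
p'(t) = 4t - 6


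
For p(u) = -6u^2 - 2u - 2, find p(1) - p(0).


p(1) = -10
p(0) = -2
p(1) - p(0) = -10 + 2 = -8


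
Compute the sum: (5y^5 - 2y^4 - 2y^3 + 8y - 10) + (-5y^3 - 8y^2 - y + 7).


Align terms by degree and add:
  5y^5 - 2y^4 - 2y^3 + 8y - 10
  -5y^3 - 8y^2 - y + 7
= 5y^5 - 2y^4 - 7y^3 - 8y^2 + 7y - 3


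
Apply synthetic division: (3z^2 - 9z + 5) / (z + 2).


Synthetic division with c = -2. Coefficients: 3, -9, 5
Bring down 3.
  3 * -2 = -6; -6 - 9 = -15
  -15 * -2 = 30; 30 + 5 = 35
Quotient: 3z - 15, Remainder: 35


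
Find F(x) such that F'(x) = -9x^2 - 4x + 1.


Reverse power rule on each term:
  ∫ -9x^2 dx = -3x^3
  ∫ -4x dx = -2x^2
  ∫ 1 dx = x
F(x) = -3x^3 - 2x^2 + x + C


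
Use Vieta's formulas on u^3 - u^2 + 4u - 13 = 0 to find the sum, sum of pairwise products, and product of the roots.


Monic cubic u^3+bu^2+cu+d=0: sum=-b, pairwise sum=c, product=-d.
b=-1, c=4, d=-13
r1+r2+r3 = 1
r1r2+r1r3+r2r3 = 4
r1r2r3 = 13


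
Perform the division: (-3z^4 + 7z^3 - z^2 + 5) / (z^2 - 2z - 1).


(-3z^4 + 7z^3 - z^2 + 5) / (z^2 - 2z - 1)
Step 1: -3z^2 * (z^2 - 2z - 1) = -3z^4 + 6z^3 + 3z^2; subtract.
Step 2: z * (z^2 - 2z - 1) = z^3 - 2z^2 - z; subtract.
Step 3: -2 * (z^2 - 2z - 1) = -2z^2 + 4z + 2; subtract.
Quotient: -3z^2 + z - 2, Remainder: -3z + 3


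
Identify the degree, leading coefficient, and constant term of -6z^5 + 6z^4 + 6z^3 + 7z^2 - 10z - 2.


Highest power of z is 5, with coefficient -6. Constant term is -2.
Degree = 5, leading coefficient = -6, constant term = -2


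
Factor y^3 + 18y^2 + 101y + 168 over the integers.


Try integer roots (divisors of 168). y=-8: p(-8)=0.
Divide out (y + 8): quotient is y^2 + 10y + 21.
Factor the quadratic: (y + 3)(y + 7)
Result: (y + 8)(y + 3)(y + 7)


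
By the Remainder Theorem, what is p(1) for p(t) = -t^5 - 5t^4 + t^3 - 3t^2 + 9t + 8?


By the Remainder Theorem, the remainder equals p(1):
  -1*(1)^5 = -1
  -5*(1)^4 = -5
  1*(1)^3 = 1
  -3*(1)^2 = -3
  9*(1)^1 = 9
  constant: 8
Sum: -1 - 5 + 1 - 3 + 9 + 8 = 9


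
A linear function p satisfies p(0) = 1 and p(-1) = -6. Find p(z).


p(z) = mz + b. Using p(0)=1, p(-1)=-6:
m = (1 + 6)/(0 + 1) = 7/1 = 7
b = 1 - m*(0) = 1 = 1
p(z) = 7z + 1


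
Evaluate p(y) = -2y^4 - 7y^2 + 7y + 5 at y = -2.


Using direct substitution:
  -2 * (-2)^4 = -32
  0 * (-2)^3 = 0
  -7 * (-2)^2 = -28
  7 * (-2)^1 = -14
  constant: 5
Sum = -32 + 0 - 28 - 14 + 5 = -69


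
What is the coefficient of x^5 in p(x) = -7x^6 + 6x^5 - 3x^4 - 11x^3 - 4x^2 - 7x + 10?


Read off the coefficient of x^5: 6


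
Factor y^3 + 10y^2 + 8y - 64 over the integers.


Try integer roots (divisors of -64). y=2: p(2)=0.
Divide out (y - 2): quotient is y^2 + 12y + 32.
Factor the quadratic: (y + 4)(y + 8)
Result: (y - 2)(y + 4)(y + 8)


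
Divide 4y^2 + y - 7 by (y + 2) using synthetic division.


Synthetic division with c = -2. Coefficients: 4, 1, -7
Bring down 4.
  4 * -2 = -8; -8 + 1 = -7
  -7 * -2 = 14; 14 - 7 = 7
Quotient: 4y - 7, Remainder: 7


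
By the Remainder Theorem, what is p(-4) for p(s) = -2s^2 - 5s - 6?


By the Remainder Theorem, the remainder equals p(-4):
  -2*(-4)^2 = -32
  -5*(-4)^1 = 20
  constant: -6
Sum: -32 + 20 - 6 = -18


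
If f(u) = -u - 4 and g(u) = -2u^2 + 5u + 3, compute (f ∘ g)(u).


Substitute g(u) into f:
f(g(u)) = -1*(-2u^2 + 5u + 3) + (-4)
Expand and combine: 2u^2 - 5u - 7


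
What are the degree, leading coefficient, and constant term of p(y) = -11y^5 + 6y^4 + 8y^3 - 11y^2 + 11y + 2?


Highest power of y is 5, with coefficient -11. Constant term is 2.
Degree = 5, leading coefficient = -11, constant term = 2


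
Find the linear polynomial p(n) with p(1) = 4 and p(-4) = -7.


p(n) = mn + b. Using p(1)=4, p(-4)=-7:
m = (4 + 7)/(1 + 4) = 11/5 = 11/5
b = 4 - m*(1) = 4 - 11/5 = 9/5
p(n) = (11/5)n + (9/5)


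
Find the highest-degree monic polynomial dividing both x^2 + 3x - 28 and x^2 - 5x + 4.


Factor each:
  x^2 + 3x - 28 = (x - 4)(x + 7)
  x^2 - 5x + 4 = (x - 4)(x - 1)
Common monic factor: x - 4


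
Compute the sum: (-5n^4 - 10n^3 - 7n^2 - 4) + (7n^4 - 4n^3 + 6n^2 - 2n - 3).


Align terms by degree and add:
  -5n^4 - 10n^3 - 7n^2 - 4
+ 7n^4 - 4n^3 + 6n^2 - 2n - 3
= 2n^4 - 14n^3 - n^2 - 2n - 7


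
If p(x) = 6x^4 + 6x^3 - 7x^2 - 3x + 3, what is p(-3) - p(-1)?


p(-3) = 273
p(-1) = -1
p(-3) - p(-1) = 273 + 1 = 274


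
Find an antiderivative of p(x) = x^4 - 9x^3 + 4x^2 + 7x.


Reverse power rule on each term:
  ∫ x^4 dx = (1/5)x^5
  ∫ -9x^3 dx = -(9/4)x^4
  ∫ 4x^2 dx = (4/3)x^3
  ∫ 7x dx = (7/2)x^2
F(x) = (1/5)x^5 - (9/4)x^4 + (4/3)x^3 + (7/2)x^2 + C


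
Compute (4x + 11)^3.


Expand (4x + 11)^3 by repeated multiplication:
  (4x + 11)^2 = 16x^2 + 88x + 121
= 64x^3 + 528x^2 + 1452x + 1331


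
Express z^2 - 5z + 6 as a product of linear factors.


Roots satisfy r1 + r2 = -b/a = 5 and r1*r2 = c/a = 6.
So r1 = 3, r2 = 2.
z^2 - 5z + 6 = (z - r1)(z - r2) = (z - 3)(z - 2)


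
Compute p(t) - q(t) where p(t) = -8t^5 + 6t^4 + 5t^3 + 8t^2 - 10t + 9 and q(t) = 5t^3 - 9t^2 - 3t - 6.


Distribute the minus sign:
  (-8t^5 + 6t^4 + 5t^3 + 8t^2 - 10t + 9)
- (5t^3 - 9t^2 - 3t - 6)
Negate second polynomial: -5t^3 + 9t^2 + 3t + 6
Add: -8t^5 + 6t^4 + 17t^2 - 7t + 15


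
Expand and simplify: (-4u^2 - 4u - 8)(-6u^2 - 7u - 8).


Distribute each term of the first polynomial:
  (-4u^2)(-6u^2 - 7u - 8) = 24u^4 + 28u^3 + 32u^2
  (-4u)(-6u^2 - 7u - 8) = 24u^3 + 28u^2 + 32u
  (-8)(-6u^2 - 7u - 8) = 48u^2 + 56u + 64
Sum: 24u^4 + 52u^3 + 108u^2 + 88u + 64


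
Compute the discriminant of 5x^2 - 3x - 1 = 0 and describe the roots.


D = b^2 - 4ac = (-3)^2 - 4(5)(-1) = 9 + 20 = 29
Since D > 0: two distinct irrational roots


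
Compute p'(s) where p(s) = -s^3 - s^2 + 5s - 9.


Apply the power rule term by term:
  d/ds(-s^3) = -3s^2
  d/ds(-s^2) = -2s
  d/ds(5s) = 5
  d/ds(-9) = 0
p'(s) = -3s^2 - 2s + 5


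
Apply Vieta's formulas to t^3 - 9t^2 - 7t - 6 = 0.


Monic cubic t^3+bt^2+ct+d=0: sum=-b, pairwise sum=c, product=-d.
b=-9, c=-7, d=-6
r1+r2+r3 = 9
r1r2+r1r3+r2r3 = -7
r1r2r3 = 6


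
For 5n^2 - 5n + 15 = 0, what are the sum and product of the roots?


For an^2+bn+c=0: sum = -b/a, product = c/a.
a=5, b=-5, c=15
Sum = -(-5)/5 = 1
Product = (15)/5 = 3


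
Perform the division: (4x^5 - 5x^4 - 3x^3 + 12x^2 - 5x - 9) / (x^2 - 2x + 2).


(4x^5 - 5x^4 - 3x^3 + 12x^2 - 5x - 9) / (x^2 - 2x + 2)
Step 1: 4x^3 * (x^2 - 2x + 2) = 4x^5 - 8x^4 + 8x^3; subtract.
Step 2: 3x^2 * (x^2 - 2x + 2) = 3x^4 - 6x^3 + 6x^2; subtract.
Step 3: -5x * (x^2 - 2x + 2) = -5x^3 + 10x^2 - 10x; subtract.
Step 4: -4 * (x^2 - 2x + 2) = -4x^2 + 8x - 8; subtract.
Quotient: 4x^3 + 3x^2 - 5x - 4, Remainder: -3x - 1


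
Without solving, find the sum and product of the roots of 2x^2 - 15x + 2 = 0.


For ax^2+bx+c=0: sum = -b/a, product = c/a.
a=2, b=-15, c=2
Sum = -(-15)/2 = 15/2
Product = (2)/2 = 1


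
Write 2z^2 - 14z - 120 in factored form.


Roots satisfy r1 + r2 = -b/a = 7 and r1*r2 = c/a = -60.
So r1 = 12, r2 = -5.
2z^2 - 14z - 120 = 2(z - r1)(z - r2) = 2(z - 12)(z + 5)


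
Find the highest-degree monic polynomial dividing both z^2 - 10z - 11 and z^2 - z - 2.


Factor each:
  z^2 - 10z - 11 = (z + 1)(z - 11)
  z^2 - z - 2 = (z + 1)(z - 2)
Common monic factor: z + 1


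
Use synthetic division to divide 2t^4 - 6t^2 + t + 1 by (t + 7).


Synthetic division with c = -7. Coefficients: 2, 0, -6, 1, 1
Bring down 2.
  2 * -7 = -14; -14 + 0 = -14
  -14 * -7 = 98; 98 - 6 = 92
  92 * -7 = -644; -644 + 1 = -643
  -643 * -7 = 4501; 4501 + 1 = 4502
Quotient: 2t^3 - 14t^2 + 92t - 643, Remainder: 4502


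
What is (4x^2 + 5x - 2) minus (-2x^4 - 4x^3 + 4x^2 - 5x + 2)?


Distribute the minus sign:
  (4x^2 + 5x - 2)
- (-2x^4 - 4x^3 + 4x^2 - 5x + 2)
Negate second polynomial: 2x^4 + 4x^3 - 4x^2 + 5x - 2
Add: 2x^4 + 4x^3 + 10x - 4


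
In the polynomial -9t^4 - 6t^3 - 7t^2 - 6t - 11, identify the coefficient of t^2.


Read off the coefficient of t^2: -7


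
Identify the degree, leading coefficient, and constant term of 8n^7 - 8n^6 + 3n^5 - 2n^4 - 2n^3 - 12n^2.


Highest power of n is 7, with coefficient 8. Constant term is 0.
Degree = 7, leading coefficient = 8, constant term = 0
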